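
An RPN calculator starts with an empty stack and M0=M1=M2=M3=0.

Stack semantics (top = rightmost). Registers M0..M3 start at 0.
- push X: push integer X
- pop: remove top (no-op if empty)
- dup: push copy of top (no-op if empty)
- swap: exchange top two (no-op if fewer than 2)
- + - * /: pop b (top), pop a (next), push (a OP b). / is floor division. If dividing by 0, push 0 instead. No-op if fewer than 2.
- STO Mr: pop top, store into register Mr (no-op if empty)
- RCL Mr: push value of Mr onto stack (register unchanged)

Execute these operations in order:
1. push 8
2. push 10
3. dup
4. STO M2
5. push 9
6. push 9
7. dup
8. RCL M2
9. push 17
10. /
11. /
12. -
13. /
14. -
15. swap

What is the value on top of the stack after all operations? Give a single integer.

Answer: 8

Derivation:
After op 1 (push 8): stack=[8] mem=[0,0,0,0]
After op 2 (push 10): stack=[8,10] mem=[0,0,0,0]
After op 3 (dup): stack=[8,10,10] mem=[0,0,0,0]
After op 4 (STO M2): stack=[8,10] mem=[0,0,10,0]
After op 5 (push 9): stack=[8,10,9] mem=[0,0,10,0]
After op 6 (push 9): stack=[8,10,9,9] mem=[0,0,10,0]
After op 7 (dup): stack=[8,10,9,9,9] mem=[0,0,10,0]
After op 8 (RCL M2): stack=[8,10,9,9,9,10] mem=[0,0,10,0]
After op 9 (push 17): stack=[8,10,9,9,9,10,17] mem=[0,0,10,0]
After op 10 (/): stack=[8,10,9,9,9,0] mem=[0,0,10,0]
After op 11 (/): stack=[8,10,9,9,0] mem=[0,0,10,0]
After op 12 (-): stack=[8,10,9,9] mem=[0,0,10,0]
After op 13 (/): stack=[8,10,1] mem=[0,0,10,0]
After op 14 (-): stack=[8,9] mem=[0,0,10,0]
After op 15 (swap): stack=[9,8] mem=[0,0,10,0]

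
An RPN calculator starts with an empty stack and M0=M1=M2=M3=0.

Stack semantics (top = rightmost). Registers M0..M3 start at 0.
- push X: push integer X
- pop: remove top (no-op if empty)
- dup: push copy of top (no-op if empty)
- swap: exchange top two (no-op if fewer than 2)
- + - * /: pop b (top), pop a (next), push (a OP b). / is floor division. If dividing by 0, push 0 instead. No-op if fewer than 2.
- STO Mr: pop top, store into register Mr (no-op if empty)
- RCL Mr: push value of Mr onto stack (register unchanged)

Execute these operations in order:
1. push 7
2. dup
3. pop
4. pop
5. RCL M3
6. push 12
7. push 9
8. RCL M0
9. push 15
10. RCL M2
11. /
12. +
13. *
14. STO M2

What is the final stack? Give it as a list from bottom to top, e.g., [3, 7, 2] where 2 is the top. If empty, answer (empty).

Answer: [0, 12]

Derivation:
After op 1 (push 7): stack=[7] mem=[0,0,0,0]
After op 2 (dup): stack=[7,7] mem=[0,0,0,0]
After op 3 (pop): stack=[7] mem=[0,0,0,0]
After op 4 (pop): stack=[empty] mem=[0,0,0,0]
After op 5 (RCL M3): stack=[0] mem=[0,0,0,0]
After op 6 (push 12): stack=[0,12] mem=[0,0,0,0]
After op 7 (push 9): stack=[0,12,9] mem=[0,0,0,0]
After op 8 (RCL M0): stack=[0,12,9,0] mem=[0,0,0,0]
After op 9 (push 15): stack=[0,12,9,0,15] mem=[0,0,0,0]
After op 10 (RCL M2): stack=[0,12,9,0,15,0] mem=[0,0,0,0]
After op 11 (/): stack=[0,12,9,0,0] mem=[0,0,0,0]
After op 12 (+): stack=[0,12,9,0] mem=[0,0,0,0]
After op 13 (*): stack=[0,12,0] mem=[0,0,0,0]
After op 14 (STO M2): stack=[0,12] mem=[0,0,0,0]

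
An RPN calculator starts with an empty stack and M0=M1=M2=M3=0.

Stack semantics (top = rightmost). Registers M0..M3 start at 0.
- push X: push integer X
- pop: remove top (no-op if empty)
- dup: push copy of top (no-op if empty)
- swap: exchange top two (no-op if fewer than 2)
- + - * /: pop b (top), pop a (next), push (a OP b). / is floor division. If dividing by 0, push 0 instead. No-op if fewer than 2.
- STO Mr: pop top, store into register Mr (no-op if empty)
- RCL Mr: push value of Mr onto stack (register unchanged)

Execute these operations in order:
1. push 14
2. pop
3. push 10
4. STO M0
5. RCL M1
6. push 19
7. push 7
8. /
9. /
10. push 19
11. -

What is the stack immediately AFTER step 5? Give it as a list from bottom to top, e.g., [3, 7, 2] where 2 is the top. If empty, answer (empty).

After op 1 (push 14): stack=[14] mem=[0,0,0,0]
After op 2 (pop): stack=[empty] mem=[0,0,0,0]
After op 3 (push 10): stack=[10] mem=[0,0,0,0]
After op 4 (STO M0): stack=[empty] mem=[10,0,0,0]
After op 5 (RCL M1): stack=[0] mem=[10,0,0,0]

[0]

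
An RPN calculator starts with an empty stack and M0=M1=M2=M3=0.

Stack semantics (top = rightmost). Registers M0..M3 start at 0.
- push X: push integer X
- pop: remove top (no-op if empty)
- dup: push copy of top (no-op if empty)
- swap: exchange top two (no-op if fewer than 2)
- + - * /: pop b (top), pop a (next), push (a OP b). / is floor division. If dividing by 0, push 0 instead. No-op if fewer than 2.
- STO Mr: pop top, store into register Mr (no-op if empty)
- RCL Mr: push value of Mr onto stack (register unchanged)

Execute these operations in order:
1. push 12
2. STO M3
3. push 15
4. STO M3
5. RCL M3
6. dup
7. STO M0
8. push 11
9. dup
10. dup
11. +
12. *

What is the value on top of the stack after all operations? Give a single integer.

After op 1 (push 12): stack=[12] mem=[0,0,0,0]
After op 2 (STO M3): stack=[empty] mem=[0,0,0,12]
After op 3 (push 15): stack=[15] mem=[0,0,0,12]
After op 4 (STO M3): stack=[empty] mem=[0,0,0,15]
After op 5 (RCL M3): stack=[15] mem=[0,0,0,15]
After op 6 (dup): stack=[15,15] mem=[0,0,0,15]
After op 7 (STO M0): stack=[15] mem=[15,0,0,15]
After op 8 (push 11): stack=[15,11] mem=[15,0,0,15]
After op 9 (dup): stack=[15,11,11] mem=[15,0,0,15]
After op 10 (dup): stack=[15,11,11,11] mem=[15,0,0,15]
After op 11 (+): stack=[15,11,22] mem=[15,0,0,15]
After op 12 (*): stack=[15,242] mem=[15,0,0,15]

Answer: 242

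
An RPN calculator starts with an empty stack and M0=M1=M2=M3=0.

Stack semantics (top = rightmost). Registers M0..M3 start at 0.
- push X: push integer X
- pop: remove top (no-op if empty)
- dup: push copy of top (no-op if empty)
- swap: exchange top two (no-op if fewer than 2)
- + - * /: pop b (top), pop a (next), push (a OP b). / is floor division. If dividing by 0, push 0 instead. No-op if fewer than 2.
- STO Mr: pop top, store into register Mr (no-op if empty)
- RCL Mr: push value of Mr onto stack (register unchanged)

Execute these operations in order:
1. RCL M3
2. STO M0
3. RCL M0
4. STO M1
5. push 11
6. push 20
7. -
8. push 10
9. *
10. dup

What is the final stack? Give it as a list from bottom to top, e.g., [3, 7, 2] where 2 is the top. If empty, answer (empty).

After op 1 (RCL M3): stack=[0] mem=[0,0,0,0]
After op 2 (STO M0): stack=[empty] mem=[0,0,0,0]
After op 3 (RCL M0): stack=[0] mem=[0,0,0,0]
After op 4 (STO M1): stack=[empty] mem=[0,0,0,0]
After op 5 (push 11): stack=[11] mem=[0,0,0,0]
After op 6 (push 20): stack=[11,20] mem=[0,0,0,0]
After op 7 (-): stack=[-9] mem=[0,0,0,0]
After op 8 (push 10): stack=[-9,10] mem=[0,0,0,0]
After op 9 (*): stack=[-90] mem=[0,0,0,0]
After op 10 (dup): stack=[-90,-90] mem=[0,0,0,0]

Answer: [-90, -90]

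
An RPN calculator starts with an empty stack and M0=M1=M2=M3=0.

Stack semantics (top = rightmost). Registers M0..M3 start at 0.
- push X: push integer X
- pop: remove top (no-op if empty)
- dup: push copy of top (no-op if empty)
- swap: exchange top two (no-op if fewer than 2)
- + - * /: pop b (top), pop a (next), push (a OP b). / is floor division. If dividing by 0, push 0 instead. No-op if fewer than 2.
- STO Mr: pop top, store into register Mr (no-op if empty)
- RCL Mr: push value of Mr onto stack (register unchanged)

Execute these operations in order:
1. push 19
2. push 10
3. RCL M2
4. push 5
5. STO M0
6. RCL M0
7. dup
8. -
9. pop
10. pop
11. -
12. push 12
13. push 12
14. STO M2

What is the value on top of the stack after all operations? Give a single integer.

Answer: 12

Derivation:
After op 1 (push 19): stack=[19] mem=[0,0,0,0]
After op 2 (push 10): stack=[19,10] mem=[0,0,0,0]
After op 3 (RCL M2): stack=[19,10,0] mem=[0,0,0,0]
After op 4 (push 5): stack=[19,10,0,5] mem=[0,0,0,0]
After op 5 (STO M0): stack=[19,10,0] mem=[5,0,0,0]
After op 6 (RCL M0): stack=[19,10,0,5] mem=[5,0,0,0]
After op 7 (dup): stack=[19,10,0,5,5] mem=[5,0,0,0]
After op 8 (-): stack=[19,10,0,0] mem=[5,0,0,0]
After op 9 (pop): stack=[19,10,0] mem=[5,0,0,0]
After op 10 (pop): stack=[19,10] mem=[5,0,0,0]
After op 11 (-): stack=[9] mem=[5,0,0,0]
After op 12 (push 12): stack=[9,12] mem=[5,0,0,0]
After op 13 (push 12): stack=[9,12,12] mem=[5,0,0,0]
After op 14 (STO M2): stack=[9,12] mem=[5,0,12,0]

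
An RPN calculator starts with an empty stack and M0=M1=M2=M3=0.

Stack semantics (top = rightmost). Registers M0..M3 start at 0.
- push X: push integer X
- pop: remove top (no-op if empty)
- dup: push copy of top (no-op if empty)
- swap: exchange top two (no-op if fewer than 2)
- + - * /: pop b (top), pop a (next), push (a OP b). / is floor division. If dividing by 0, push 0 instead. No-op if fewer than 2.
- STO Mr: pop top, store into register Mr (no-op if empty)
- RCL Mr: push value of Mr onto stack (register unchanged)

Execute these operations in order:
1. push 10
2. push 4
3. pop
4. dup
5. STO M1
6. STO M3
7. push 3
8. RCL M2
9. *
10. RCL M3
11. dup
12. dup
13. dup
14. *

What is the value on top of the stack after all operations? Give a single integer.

After op 1 (push 10): stack=[10] mem=[0,0,0,0]
After op 2 (push 4): stack=[10,4] mem=[0,0,0,0]
After op 3 (pop): stack=[10] mem=[0,0,0,0]
After op 4 (dup): stack=[10,10] mem=[0,0,0,0]
After op 5 (STO M1): stack=[10] mem=[0,10,0,0]
After op 6 (STO M3): stack=[empty] mem=[0,10,0,10]
After op 7 (push 3): stack=[3] mem=[0,10,0,10]
After op 8 (RCL M2): stack=[3,0] mem=[0,10,0,10]
After op 9 (*): stack=[0] mem=[0,10,0,10]
After op 10 (RCL M3): stack=[0,10] mem=[0,10,0,10]
After op 11 (dup): stack=[0,10,10] mem=[0,10,0,10]
After op 12 (dup): stack=[0,10,10,10] mem=[0,10,0,10]
After op 13 (dup): stack=[0,10,10,10,10] mem=[0,10,0,10]
After op 14 (*): stack=[0,10,10,100] mem=[0,10,0,10]

Answer: 100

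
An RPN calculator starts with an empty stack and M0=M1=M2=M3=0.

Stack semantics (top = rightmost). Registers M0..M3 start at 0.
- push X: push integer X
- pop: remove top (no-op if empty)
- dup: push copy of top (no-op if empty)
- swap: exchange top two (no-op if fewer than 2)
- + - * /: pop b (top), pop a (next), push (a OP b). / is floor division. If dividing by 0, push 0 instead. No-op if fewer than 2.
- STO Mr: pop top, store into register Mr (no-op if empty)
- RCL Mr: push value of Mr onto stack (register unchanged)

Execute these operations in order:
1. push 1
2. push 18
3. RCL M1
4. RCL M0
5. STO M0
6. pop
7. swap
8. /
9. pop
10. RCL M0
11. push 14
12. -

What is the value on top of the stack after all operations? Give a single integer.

After op 1 (push 1): stack=[1] mem=[0,0,0,0]
After op 2 (push 18): stack=[1,18] mem=[0,0,0,0]
After op 3 (RCL M1): stack=[1,18,0] mem=[0,0,0,0]
After op 4 (RCL M0): stack=[1,18,0,0] mem=[0,0,0,0]
After op 5 (STO M0): stack=[1,18,0] mem=[0,0,0,0]
After op 6 (pop): stack=[1,18] mem=[0,0,0,0]
After op 7 (swap): stack=[18,1] mem=[0,0,0,0]
After op 8 (/): stack=[18] mem=[0,0,0,0]
After op 9 (pop): stack=[empty] mem=[0,0,0,0]
After op 10 (RCL M0): stack=[0] mem=[0,0,0,0]
After op 11 (push 14): stack=[0,14] mem=[0,0,0,0]
After op 12 (-): stack=[-14] mem=[0,0,0,0]

Answer: -14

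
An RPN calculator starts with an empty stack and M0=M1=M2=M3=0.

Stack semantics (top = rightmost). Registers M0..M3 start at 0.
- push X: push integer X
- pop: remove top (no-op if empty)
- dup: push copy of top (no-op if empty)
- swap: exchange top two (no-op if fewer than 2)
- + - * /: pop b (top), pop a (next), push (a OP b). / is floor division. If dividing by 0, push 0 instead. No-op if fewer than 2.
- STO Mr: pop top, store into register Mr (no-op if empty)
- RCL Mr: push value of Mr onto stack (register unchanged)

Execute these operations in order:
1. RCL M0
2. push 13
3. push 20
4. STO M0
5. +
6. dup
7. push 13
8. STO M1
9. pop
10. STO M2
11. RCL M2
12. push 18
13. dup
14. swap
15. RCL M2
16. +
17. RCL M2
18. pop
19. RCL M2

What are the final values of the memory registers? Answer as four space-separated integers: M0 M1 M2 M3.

After op 1 (RCL M0): stack=[0] mem=[0,0,0,0]
After op 2 (push 13): stack=[0,13] mem=[0,0,0,0]
After op 3 (push 20): stack=[0,13,20] mem=[0,0,0,0]
After op 4 (STO M0): stack=[0,13] mem=[20,0,0,0]
After op 5 (+): stack=[13] mem=[20,0,0,0]
After op 6 (dup): stack=[13,13] mem=[20,0,0,0]
After op 7 (push 13): stack=[13,13,13] mem=[20,0,0,0]
After op 8 (STO M1): stack=[13,13] mem=[20,13,0,0]
After op 9 (pop): stack=[13] mem=[20,13,0,0]
After op 10 (STO M2): stack=[empty] mem=[20,13,13,0]
After op 11 (RCL M2): stack=[13] mem=[20,13,13,0]
After op 12 (push 18): stack=[13,18] mem=[20,13,13,0]
After op 13 (dup): stack=[13,18,18] mem=[20,13,13,0]
After op 14 (swap): stack=[13,18,18] mem=[20,13,13,0]
After op 15 (RCL M2): stack=[13,18,18,13] mem=[20,13,13,0]
After op 16 (+): stack=[13,18,31] mem=[20,13,13,0]
After op 17 (RCL M2): stack=[13,18,31,13] mem=[20,13,13,0]
After op 18 (pop): stack=[13,18,31] mem=[20,13,13,0]
After op 19 (RCL M2): stack=[13,18,31,13] mem=[20,13,13,0]

Answer: 20 13 13 0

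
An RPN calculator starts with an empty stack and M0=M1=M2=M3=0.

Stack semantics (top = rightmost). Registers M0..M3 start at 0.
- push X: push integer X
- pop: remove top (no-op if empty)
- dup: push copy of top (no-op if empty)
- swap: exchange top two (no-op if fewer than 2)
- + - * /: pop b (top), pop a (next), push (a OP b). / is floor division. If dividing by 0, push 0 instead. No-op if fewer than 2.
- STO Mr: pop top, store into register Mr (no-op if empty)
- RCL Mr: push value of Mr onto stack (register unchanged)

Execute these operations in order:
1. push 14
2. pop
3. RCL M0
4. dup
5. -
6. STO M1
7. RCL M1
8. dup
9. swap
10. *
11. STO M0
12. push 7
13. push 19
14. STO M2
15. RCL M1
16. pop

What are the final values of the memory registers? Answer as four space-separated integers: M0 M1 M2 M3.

Answer: 0 0 19 0

Derivation:
After op 1 (push 14): stack=[14] mem=[0,0,0,0]
After op 2 (pop): stack=[empty] mem=[0,0,0,0]
After op 3 (RCL M0): stack=[0] mem=[0,0,0,0]
After op 4 (dup): stack=[0,0] mem=[0,0,0,0]
After op 5 (-): stack=[0] mem=[0,0,0,0]
After op 6 (STO M1): stack=[empty] mem=[0,0,0,0]
After op 7 (RCL M1): stack=[0] mem=[0,0,0,0]
After op 8 (dup): stack=[0,0] mem=[0,0,0,0]
After op 9 (swap): stack=[0,0] mem=[0,0,0,0]
After op 10 (*): stack=[0] mem=[0,0,0,0]
After op 11 (STO M0): stack=[empty] mem=[0,0,0,0]
After op 12 (push 7): stack=[7] mem=[0,0,0,0]
After op 13 (push 19): stack=[7,19] mem=[0,0,0,0]
After op 14 (STO M2): stack=[7] mem=[0,0,19,0]
After op 15 (RCL M1): stack=[7,0] mem=[0,0,19,0]
After op 16 (pop): stack=[7] mem=[0,0,19,0]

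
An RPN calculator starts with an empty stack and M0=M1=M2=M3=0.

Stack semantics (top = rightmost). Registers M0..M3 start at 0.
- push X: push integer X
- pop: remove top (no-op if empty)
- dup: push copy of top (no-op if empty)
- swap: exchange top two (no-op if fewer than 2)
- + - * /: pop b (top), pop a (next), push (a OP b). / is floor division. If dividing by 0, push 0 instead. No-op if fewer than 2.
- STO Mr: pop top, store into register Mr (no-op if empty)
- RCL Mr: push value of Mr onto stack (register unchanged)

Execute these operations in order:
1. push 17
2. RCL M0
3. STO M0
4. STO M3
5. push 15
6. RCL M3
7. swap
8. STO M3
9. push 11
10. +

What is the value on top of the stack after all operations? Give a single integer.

After op 1 (push 17): stack=[17] mem=[0,0,0,0]
After op 2 (RCL M0): stack=[17,0] mem=[0,0,0,0]
After op 3 (STO M0): stack=[17] mem=[0,0,0,0]
After op 4 (STO M3): stack=[empty] mem=[0,0,0,17]
After op 5 (push 15): stack=[15] mem=[0,0,0,17]
After op 6 (RCL M3): stack=[15,17] mem=[0,0,0,17]
After op 7 (swap): stack=[17,15] mem=[0,0,0,17]
After op 8 (STO M3): stack=[17] mem=[0,0,0,15]
After op 9 (push 11): stack=[17,11] mem=[0,0,0,15]
After op 10 (+): stack=[28] mem=[0,0,0,15]

Answer: 28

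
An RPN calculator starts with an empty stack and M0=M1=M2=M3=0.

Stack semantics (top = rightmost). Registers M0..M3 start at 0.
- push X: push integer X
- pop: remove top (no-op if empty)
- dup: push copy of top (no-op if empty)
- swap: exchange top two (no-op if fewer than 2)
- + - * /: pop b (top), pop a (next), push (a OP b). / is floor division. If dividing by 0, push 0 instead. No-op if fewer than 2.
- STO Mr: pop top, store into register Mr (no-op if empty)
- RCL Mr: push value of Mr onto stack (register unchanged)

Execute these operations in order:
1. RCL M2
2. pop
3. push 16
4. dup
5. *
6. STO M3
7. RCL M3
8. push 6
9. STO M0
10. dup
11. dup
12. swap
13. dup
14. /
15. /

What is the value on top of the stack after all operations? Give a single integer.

After op 1 (RCL M2): stack=[0] mem=[0,0,0,0]
After op 2 (pop): stack=[empty] mem=[0,0,0,0]
After op 3 (push 16): stack=[16] mem=[0,0,0,0]
After op 4 (dup): stack=[16,16] mem=[0,0,0,0]
After op 5 (*): stack=[256] mem=[0,0,0,0]
After op 6 (STO M3): stack=[empty] mem=[0,0,0,256]
After op 7 (RCL M3): stack=[256] mem=[0,0,0,256]
After op 8 (push 6): stack=[256,6] mem=[0,0,0,256]
After op 9 (STO M0): stack=[256] mem=[6,0,0,256]
After op 10 (dup): stack=[256,256] mem=[6,0,0,256]
After op 11 (dup): stack=[256,256,256] mem=[6,0,0,256]
After op 12 (swap): stack=[256,256,256] mem=[6,0,0,256]
After op 13 (dup): stack=[256,256,256,256] mem=[6,0,0,256]
After op 14 (/): stack=[256,256,1] mem=[6,0,0,256]
After op 15 (/): stack=[256,256] mem=[6,0,0,256]

Answer: 256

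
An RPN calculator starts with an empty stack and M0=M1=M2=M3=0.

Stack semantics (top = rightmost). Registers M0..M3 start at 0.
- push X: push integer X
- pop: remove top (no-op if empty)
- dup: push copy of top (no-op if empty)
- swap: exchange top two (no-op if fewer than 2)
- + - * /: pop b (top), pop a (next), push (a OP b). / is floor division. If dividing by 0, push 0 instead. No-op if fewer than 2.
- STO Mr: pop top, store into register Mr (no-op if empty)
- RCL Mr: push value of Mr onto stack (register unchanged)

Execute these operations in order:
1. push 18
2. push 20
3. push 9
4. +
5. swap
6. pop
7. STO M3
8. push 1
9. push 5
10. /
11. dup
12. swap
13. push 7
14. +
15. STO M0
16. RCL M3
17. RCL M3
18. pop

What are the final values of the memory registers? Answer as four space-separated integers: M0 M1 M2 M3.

After op 1 (push 18): stack=[18] mem=[0,0,0,0]
After op 2 (push 20): stack=[18,20] mem=[0,0,0,0]
After op 3 (push 9): stack=[18,20,9] mem=[0,0,0,0]
After op 4 (+): stack=[18,29] mem=[0,0,0,0]
After op 5 (swap): stack=[29,18] mem=[0,0,0,0]
After op 6 (pop): stack=[29] mem=[0,0,0,0]
After op 7 (STO M3): stack=[empty] mem=[0,0,0,29]
After op 8 (push 1): stack=[1] mem=[0,0,0,29]
After op 9 (push 5): stack=[1,5] mem=[0,0,0,29]
After op 10 (/): stack=[0] mem=[0,0,0,29]
After op 11 (dup): stack=[0,0] mem=[0,0,0,29]
After op 12 (swap): stack=[0,0] mem=[0,0,0,29]
After op 13 (push 7): stack=[0,0,7] mem=[0,0,0,29]
After op 14 (+): stack=[0,7] mem=[0,0,0,29]
After op 15 (STO M0): stack=[0] mem=[7,0,0,29]
After op 16 (RCL M3): stack=[0,29] mem=[7,0,0,29]
After op 17 (RCL M3): stack=[0,29,29] mem=[7,0,0,29]
After op 18 (pop): stack=[0,29] mem=[7,0,0,29]

Answer: 7 0 0 29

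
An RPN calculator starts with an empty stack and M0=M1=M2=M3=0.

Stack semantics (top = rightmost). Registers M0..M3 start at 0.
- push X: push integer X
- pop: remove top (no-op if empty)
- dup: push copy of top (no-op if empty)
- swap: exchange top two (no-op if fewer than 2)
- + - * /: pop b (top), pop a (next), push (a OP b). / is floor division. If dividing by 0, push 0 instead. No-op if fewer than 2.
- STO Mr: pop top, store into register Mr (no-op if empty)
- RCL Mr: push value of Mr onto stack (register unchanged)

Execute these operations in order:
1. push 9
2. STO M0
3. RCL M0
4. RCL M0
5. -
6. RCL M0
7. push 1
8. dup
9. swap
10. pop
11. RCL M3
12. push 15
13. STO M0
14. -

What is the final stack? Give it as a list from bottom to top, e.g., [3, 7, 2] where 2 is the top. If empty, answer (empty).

Answer: [0, 9, 1]

Derivation:
After op 1 (push 9): stack=[9] mem=[0,0,0,0]
After op 2 (STO M0): stack=[empty] mem=[9,0,0,0]
After op 3 (RCL M0): stack=[9] mem=[9,0,0,0]
After op 4 (RCL M0): stack=[9,9] mem=[9,0,0,0]
After op 5 (-): stack=[0] mem=[9,0,0,0]
After op 6 (RCL M0): stack=[0,9] mem=[9,0,0,0]
After op 7 (push 1): stack=[0,9,1] mem=[9,0,0,0]
After op 8 (dup): stack=[0,9,1,1] mem=[9,0,0,0]
After op 9 (swap): stack=[0,9,1,1] mem=[9,0,0,0]
After op 10 (pop): stack=[0,9,1] mem=[9,0,0,0]
After op 11 (RCL M3): stack=[0,9,1,0] mem=[9,0,0,0]
After op 12 (push 15): stack=[0,9,1,0,15] mem=[9,0,0,0]
After op 13 (STO M0): stack=[0,9,1,0] mem=[15,0,0,0]
After op 14 (-): stack=[0,9,1] mem=[15,0,0,0]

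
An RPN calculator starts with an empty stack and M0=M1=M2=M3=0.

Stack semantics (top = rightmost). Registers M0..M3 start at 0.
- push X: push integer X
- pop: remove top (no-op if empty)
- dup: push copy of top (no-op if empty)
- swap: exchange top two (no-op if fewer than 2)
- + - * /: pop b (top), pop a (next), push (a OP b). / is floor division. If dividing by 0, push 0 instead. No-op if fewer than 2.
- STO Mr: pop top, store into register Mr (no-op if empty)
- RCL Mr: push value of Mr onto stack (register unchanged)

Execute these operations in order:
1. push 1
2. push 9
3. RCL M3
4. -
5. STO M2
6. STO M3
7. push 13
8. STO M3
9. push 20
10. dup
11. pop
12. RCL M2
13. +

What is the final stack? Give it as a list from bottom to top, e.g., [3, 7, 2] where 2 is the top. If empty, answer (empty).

Answer: [29]

Derivation:
After op 1 (push 1): stack=[1] mem=[0,0,0,0]
After op 2 (push 9): stack=[1,9] mem=[0,0,0,0]
After op 3 (RCL M3): stack=[1,9,0] mem=[0,0,0,0]
After op 4 (-): stack=[1,9] mem=[0,0,0,0]
After op 5 (STO M2): stack=[1] mem=[0,0,9,0]
After op 6 (STO M3): stack=[empty] mem=[0,0,9,1]
After op 7 (push 13): stack=[13] mem=[0,0,9,1]
After op 8 (STO M3): stack=[empty] mem=[0,0,9,13]
After op 9 (push 20): stack=[20] mem=[0,0,9,13]
After op 10 (dup): stack=[20,20] mem=[0,0,9,13]
After op 11 (pop): stack=[20] mem=[0,0,9,13]
After op 12 (RCL M2): stack=[20,9] mem=[0,0,9,13]
After op 13 (+): stack=[29] mem=[0,0,9,13]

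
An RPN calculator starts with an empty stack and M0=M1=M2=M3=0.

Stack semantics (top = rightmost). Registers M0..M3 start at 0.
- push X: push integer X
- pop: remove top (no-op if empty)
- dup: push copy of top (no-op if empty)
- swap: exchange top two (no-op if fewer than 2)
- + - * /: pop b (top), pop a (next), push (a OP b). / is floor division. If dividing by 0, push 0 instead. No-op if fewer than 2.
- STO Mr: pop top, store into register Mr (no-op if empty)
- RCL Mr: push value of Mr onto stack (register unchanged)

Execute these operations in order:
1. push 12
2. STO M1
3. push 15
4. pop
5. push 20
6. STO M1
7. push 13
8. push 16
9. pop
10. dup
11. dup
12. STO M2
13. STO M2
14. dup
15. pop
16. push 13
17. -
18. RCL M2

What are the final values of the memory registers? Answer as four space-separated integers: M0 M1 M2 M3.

After op 1 (push 12): stack=[12] mem=[0,0,0,0]
After op 2 (STO M1): stack=[empty] mem=[0,12,0,0]
After op 3 (push 15): stack=[15] mem=[0,12,0,0]
After op 4 (pop): stack=[empty] mem=[0,12,0,0]
After op 5 (push 20): stack=[20] mem=[0,12,0,0]
After op 6 (STO M1): stack=[empty] mem=[0,20,0,0]
After op 7 (push 13): stack=[13] mem=[0,20,0,0]
After op 8 (push 16): stack=[13,16] mem=[0,20,0,0]
After op 9 (pop): stack=[13] mem=[0,20,0,0]
After op 10 (dup): stack=[13,13] mem=[0,20,0,0]
After op 11 (dup): stack=[13,13,13] mem=[0,20,0,0]
After op 12 (STO M2): stack=[13,13] mem=[0,20,13,0]
After op 13 (STO M2): stack=[13] mem=[0,20,13,0]
After op 14 (dup): stack=[13,13] mem=[0,20,13,0]
After op 15 (pop): stack=[13] mem=[0,20,13,0]
After op 16 (push 13): stack=[13,13] mem=[0,20,13,0]
After op 17 (-): stack=[0] mem=[0,20,13,0]
After op 18 (RCL M2): stack=[0,13] mem=[0,20,13,0]

Answer: 0 20 13 0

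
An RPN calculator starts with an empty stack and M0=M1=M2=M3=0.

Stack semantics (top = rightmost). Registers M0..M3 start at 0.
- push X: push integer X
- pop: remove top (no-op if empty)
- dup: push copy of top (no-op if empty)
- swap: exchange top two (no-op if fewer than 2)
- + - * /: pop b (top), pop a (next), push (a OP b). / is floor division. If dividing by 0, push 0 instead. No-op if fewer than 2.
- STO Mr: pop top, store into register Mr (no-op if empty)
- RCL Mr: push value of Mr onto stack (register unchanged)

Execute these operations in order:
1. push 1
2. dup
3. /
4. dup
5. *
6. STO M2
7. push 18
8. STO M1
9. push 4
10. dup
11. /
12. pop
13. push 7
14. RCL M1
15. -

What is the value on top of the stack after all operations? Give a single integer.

Answer: -11

Derivation:
After op 1 (push 1): stack=[1] mem=[0,0,0,0]
After op 2 (dup): stack=[1,1] mem=[0,0,0,0]
After op 3 (/): stack=[1] mem=[0,0,0,0]
After op 4 (dup): stack=[1,1] mem=[0,0,0,0]
After op 5 (*): stack=[1] mem=[0,0,0,0]
After op 6 (STO M2): stack=[empty] mem=[0,0,1,0]
After op 7 (push 18): stack=[18] mem=[0,0,1,0]
After op 8 (STO M1): stack=[empty] mem=[0,18,1,0]
After op 9 (push 4): stack=[4] mem=[0,18,1,0]
After op 10 (dup): stack=[4,4] mem=[0,18,1,0]
After op 11 (/): stack=[1] mem=[0,18,1,0]
After op 12 (pop): stack=[empty] mem=[0,18,1,0]
After op 13 (push 7): stack=[7] mem=[0,18,1,0]
After op 14 (RCL M1): stack=[7,18] mem=[0,18,1,0]
After op 15 (-): stack=[-11] mem=[0,18,1,0]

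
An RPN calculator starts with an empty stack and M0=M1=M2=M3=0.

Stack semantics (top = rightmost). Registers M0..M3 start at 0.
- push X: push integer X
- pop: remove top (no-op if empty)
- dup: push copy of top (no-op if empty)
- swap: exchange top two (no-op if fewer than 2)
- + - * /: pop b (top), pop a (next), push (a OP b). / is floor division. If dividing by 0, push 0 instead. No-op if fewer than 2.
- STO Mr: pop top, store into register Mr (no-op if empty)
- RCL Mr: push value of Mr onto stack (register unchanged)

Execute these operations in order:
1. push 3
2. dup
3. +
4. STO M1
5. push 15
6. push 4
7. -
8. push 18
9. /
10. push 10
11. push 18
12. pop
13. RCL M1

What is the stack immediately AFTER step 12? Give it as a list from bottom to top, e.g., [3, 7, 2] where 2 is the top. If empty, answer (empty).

After op 1 (push 3): stack=[3] mem=[0,0,0,0]
After op 2 (dup): stack=[3,3] mem=[0,0,0,0]
After op 3 (+): stack=[6] mem=[0,0,0,0]
After op 4 (STO M1): stack=[empty] mem=[0,6,0,0]
After op 5 (push 15): stack=[15] mem=[0,6,0,0]
After op 6 (push 4): stack=[15,4] mem=[0,6,0,0]
After op 7 (-): stack=[11] mem=[0,6,0,0]
After op 8 (push 18): stack=[11,18] mem=[0,6,0,0]
After op 9 (/): stack=[0] mem=[0,6,0,0]
After op 10 (push 10): stack=[0,10] mem=[0,6,0,0]
After op 11 (push 18): stack=[0,10,18] mem=[0,6,0,0]
After op 12 (pop): stack=[0,10] mem=[0,6,0,0]

[0, 10]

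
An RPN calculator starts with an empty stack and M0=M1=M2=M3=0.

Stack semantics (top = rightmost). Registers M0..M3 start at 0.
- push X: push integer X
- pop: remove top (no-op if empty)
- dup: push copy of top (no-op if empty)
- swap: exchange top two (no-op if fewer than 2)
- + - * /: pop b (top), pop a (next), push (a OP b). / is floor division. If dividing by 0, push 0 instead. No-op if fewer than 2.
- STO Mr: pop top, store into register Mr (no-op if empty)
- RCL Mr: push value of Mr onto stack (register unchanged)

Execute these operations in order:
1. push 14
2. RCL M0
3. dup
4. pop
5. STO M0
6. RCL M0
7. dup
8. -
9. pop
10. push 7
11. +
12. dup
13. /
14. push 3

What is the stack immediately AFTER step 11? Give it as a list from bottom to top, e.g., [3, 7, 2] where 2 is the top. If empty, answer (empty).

After op 1 (push 14): stack=[14] mem=[0,0,0,0]
After op 2 (RCL M0): stack=[14,0] mem=[0,0,0,0]
After op 3 (dup): stack=[14,0,0] mem=[0,0,0,0]
After op 4 (pop): stack=[14,0] mem=[0,0,0,0]
After op 5 (STO M0): stack=[14] mem=[0,0,0,0]
After op 6 (RCL M0): stack=[14,0] mem=[0,0,0,0]
After op 7 (dup): stack=[14,0,0] mem=[0,0,0,0]
After op 8 (-): stack=[14,0] mem=[0,0,0,0]
After op 9 (pop): stack=[14] mem=[0,0,0,0]
After op 10 (push 7): stack=[14,7] mem=[0,0,0,0]
After op 11 (+): stack=[21] mem=[0,0,0,0]

[21]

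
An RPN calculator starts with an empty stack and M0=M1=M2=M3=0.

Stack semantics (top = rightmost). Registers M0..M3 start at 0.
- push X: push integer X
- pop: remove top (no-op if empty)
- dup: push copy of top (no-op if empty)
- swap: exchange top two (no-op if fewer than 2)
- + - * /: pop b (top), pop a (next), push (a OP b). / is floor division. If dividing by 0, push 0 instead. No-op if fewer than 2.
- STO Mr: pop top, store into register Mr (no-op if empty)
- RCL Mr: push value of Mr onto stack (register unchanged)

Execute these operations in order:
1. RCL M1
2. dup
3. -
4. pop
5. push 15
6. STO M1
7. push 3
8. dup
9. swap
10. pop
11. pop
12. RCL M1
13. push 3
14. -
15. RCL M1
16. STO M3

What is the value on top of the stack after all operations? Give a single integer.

After op 1 (RCL M1): stack=[0] mem=[0,0,0,0]
After op 2 (dup): stack=[0,0] mem=[0,0,0,0]
After op 3 (-): stack=[0] mem=[0,0,0,0]
After op 4 (pop): stack=[empty] mem=[0,0,0,0]
After op 5 (push 15): stack=[15] mem=[0,0,0,0]
After op 6 (STO M1): stack=[empty] mem=[0,15,0,0]
After op 7 (push 3): stack=[3] mem=[0,15,0,0]
After op 8 (dup): stack=[3,3] mem=[0,15,0,0]
After op 9 (swap): stack=[3,3] mem=[0,15,0,0]
After op 10 (pop): stack=[3] mem=[0,15,0,0]
After op 11 (pop): stack=[empty] mem=[0,15,0,0]
After op 12 (RCL M1): stack=[15] mem=[0,15,0,0]
After op 13 (push 3): stack=[15,3] mem=[0,15,0,0]
After op 14 (-): stack=[12] mem=[0,15,0,0]
After op 15 (RCL M1): stack=[12,15] mem=[0,15,0,0]
After op 16 (STO M3): stack=[12] mem=[0,15,0,15]

Answer: 12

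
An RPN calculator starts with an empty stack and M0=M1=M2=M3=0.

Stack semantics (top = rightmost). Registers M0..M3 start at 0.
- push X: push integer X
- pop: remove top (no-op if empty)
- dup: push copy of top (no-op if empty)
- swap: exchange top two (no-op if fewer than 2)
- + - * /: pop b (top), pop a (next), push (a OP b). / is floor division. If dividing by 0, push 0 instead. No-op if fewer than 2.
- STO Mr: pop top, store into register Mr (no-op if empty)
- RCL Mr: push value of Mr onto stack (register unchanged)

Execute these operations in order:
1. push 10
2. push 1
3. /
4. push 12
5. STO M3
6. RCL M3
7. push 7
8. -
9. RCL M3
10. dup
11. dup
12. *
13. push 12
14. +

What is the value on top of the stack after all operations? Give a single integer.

Answer: 156

Derivation:
After op 1 (push 10): stack=[10] mem=[0,0,0,0]
After op 2 (push 1): stack=[10,1] mem=[0,0,0,0]
After op 3 (/): stack=[10] mem=[0,0,0,0]
After op 4 (push 12): stack=[10,12] mem=[0,0,0,0]
After op 5 (STO M3): stack=[10] mem=[0,0,0,12]
After op 6 (RCL M3): stack=[10,12] mem=[0,0,0,12]
After op 7 (push 7): stack=[10,12,7] mem=[0,0,0,12]
After op 8 (-): stack=[10,5] mem=[0,0,0,12]
After op 9 (RCL M3): stack=[10,5,12] mem=[0,0,0,12]
After op 10 (dup): stack=[10,5,12,12] mem=[0,0,0,12]
After op 11 (dup): stack=[10,5,12,12,12] mem=[0,0,0,12]
After op 12 (*): stack=[10,5,12,144] mem=[0,0,0,12]
After op 13 (push 12): stack=[10,5,12,144,12] mem=[0,0,0,12]
After op 14 (+): stack=[10,5,12,156] mem=[0,0,0,12]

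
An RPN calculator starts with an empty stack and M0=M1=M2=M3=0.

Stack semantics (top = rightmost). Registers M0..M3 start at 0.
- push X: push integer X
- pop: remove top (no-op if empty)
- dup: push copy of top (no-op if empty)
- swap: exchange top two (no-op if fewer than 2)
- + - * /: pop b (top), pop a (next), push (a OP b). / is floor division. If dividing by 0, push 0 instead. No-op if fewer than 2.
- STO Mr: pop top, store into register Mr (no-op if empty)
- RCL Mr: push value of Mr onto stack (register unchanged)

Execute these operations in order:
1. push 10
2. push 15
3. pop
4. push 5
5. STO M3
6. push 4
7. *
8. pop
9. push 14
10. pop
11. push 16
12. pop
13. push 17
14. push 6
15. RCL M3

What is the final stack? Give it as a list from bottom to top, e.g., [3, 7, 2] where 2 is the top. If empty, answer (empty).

After op 1 (push 10): stack=[10] mem=[0,0,0,0]
After op 2 (push 15): stack=[10,15] mem=[0,0,0,0]
After op 3 (pop): stack=[10] mem=[0,0,0,0]
After op 4 (push 5): stack=[10,5] mem=[0,0,0,0]
After op 5 (STO M3): stack=[10] mem=[0,0,0,5]
After op 6 (push 4): stack=[10,4] mem=[0,0,0,5]
After op 7 (*): stack=[40] mem=[0,0,0,5]
After op 8 (pop): stack=[empty] mem=[0,0,0,5]
After op 9 (push 14): stack=[14] mem=[0,0,0,5]
After op 10 (pop): stack=[empty] mem=[0,0,0,5]
After op 11 (push 16): stack=[16] mem=[0,0,0,5]
After op 12 (pop): stack=[empty] mem=[0,0,0,5]
After op 13 (push 17): stack=[17] mem=[0,0,0,5]
After op 14 (push 6): stack=[17,6] mem=[0,0,0,5]
After op 15 (RCL M3): stack=[17,6,5] mem=[0,0,0,5]

Answer: [17, 6, 5]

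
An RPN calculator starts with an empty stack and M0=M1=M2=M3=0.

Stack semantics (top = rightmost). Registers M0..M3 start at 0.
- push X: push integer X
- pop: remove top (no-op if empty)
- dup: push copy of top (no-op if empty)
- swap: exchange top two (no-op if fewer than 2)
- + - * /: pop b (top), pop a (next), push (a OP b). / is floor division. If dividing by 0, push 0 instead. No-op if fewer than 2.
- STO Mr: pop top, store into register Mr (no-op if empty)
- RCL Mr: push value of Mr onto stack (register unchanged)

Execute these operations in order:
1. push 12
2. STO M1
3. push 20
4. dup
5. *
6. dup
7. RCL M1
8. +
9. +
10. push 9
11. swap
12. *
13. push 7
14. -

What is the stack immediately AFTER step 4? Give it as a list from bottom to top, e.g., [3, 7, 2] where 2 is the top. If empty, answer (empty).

After op 1 (push 12): stack=[12] mem=[0,0,0,0]
After op 2 (STO M1): stack=[empty] mem=[0,12,0,0]
After op 3 (push 20): stack=[20] mem=[0,12,0,0]
After op 4 (dup): stack=[20,20] mem=[0,12,0,0]

[20, 20]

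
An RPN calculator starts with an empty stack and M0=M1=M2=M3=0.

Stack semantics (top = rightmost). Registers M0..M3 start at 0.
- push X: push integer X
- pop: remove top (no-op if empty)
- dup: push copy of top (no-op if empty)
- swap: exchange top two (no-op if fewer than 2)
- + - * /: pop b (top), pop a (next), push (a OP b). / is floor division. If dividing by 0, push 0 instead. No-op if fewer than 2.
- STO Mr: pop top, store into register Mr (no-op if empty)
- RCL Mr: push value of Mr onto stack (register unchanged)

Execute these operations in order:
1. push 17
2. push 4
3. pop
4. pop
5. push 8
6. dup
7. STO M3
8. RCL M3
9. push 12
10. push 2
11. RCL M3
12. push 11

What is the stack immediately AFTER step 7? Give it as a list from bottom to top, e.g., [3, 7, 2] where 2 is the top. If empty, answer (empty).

After op 1 (push 17): stack=[17] mem=[0,0,0,0]
After op 2 (push 4): stack=[17,4] mem=[0,0,0,0]
After op 3 (pop): stack=[17] mem=[0,0,0,0]
After op 4 (pop): stack=[empty] mem=[0,0,0,0]
After op 5 (push 8): stack=[8] mem=[0,0,0,0]
After op 6 (dup): stack=[8,8] mem=[0,0,0,0]
After op 7 (STO M3): stack=[8] mem=[0,0,0,8]

[8]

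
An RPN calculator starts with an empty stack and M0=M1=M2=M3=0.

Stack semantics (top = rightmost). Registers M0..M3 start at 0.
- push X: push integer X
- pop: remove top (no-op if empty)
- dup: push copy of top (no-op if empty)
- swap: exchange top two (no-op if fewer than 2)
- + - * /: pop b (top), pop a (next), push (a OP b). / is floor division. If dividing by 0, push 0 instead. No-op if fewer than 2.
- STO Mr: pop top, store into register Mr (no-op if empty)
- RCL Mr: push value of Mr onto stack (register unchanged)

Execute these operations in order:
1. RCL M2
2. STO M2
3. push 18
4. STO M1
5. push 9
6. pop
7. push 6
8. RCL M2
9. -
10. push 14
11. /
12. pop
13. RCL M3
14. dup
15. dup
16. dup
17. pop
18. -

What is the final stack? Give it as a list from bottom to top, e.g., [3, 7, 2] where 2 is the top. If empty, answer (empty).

After op 1 (RCL M2): stack=[0] mem=[0,0,0,0]
After op 2 (STO M2): stack=[empty] mem=[0,0,0,0]
After op 3 (push 18): stack=[18] mem=[0,0,0,0]
After op 4 (STO M1): stack=[empty] mem=[0,18,0,0]
After op 5 (push 9): stack=[9] mem=[0,18,0,0]
After op 6 (pop): stack=[empty] mem=[0,18,0,0]
After op 7 (push 6): stack=[6] mem=[0,18,0,0]
After op 8 (RCL M2): stack=[6,0] mem=[0,18,0,0]
After op 9 (-): stack=[6] mem=[0,18,0,0]
After op 10 (push 14): stack=[6,14] mem=[0,18,0,0]
After op 11 (/): stack=[0] mem=[0,18,0,0]
After op 12 (pop): stack=[empty] mem=[0,18,0,0]
After op 13 (RCL M3): stack=[0] mem=[0,18,0,0]
After op 14 (dup): stack=[0,0] mem=[0,18,0,0]
After op 15 (dup): stack=[0,0,0] mem=[0,18,0,0]
After op 16 (dup): stack=[0,0,0,0] mem=[0,18,0,0]
After op 17 (pop): stack=[0,0,0] mem=[0,18,0,0]
After op 18 (-): stack=[0,0] mem=[0,18,0,0]

Answer: [0, 0]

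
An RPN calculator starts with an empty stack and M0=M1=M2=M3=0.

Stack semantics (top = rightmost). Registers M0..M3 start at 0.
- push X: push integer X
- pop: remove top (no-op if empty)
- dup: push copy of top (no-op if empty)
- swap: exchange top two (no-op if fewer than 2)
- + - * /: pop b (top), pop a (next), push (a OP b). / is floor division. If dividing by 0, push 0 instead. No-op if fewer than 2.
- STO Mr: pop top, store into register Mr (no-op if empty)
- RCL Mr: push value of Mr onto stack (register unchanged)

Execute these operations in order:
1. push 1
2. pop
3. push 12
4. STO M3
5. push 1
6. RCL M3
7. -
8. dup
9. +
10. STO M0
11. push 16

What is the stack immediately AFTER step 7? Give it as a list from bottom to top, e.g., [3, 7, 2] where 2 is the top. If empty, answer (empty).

After op 1 (push 1): stack=[1] mem=[0,0,0,0]
After op 2 (pop): stack=[empty] mem=[0,0,0,0]
After op 3 (push 12): stack=[12] mem=[0,0,0,0]
After op 4 (STO M3): stack=[empty] mem=[0,0,0,12]
After op 5 (push 1): stack=[1] mem=[0,0,0,12]
After op 6 (RCL M3): stack=[1,12] mem=[0,0,0,12]
After op 7 (-): stack=[-11] mem=[0,0,0,12]

[-11]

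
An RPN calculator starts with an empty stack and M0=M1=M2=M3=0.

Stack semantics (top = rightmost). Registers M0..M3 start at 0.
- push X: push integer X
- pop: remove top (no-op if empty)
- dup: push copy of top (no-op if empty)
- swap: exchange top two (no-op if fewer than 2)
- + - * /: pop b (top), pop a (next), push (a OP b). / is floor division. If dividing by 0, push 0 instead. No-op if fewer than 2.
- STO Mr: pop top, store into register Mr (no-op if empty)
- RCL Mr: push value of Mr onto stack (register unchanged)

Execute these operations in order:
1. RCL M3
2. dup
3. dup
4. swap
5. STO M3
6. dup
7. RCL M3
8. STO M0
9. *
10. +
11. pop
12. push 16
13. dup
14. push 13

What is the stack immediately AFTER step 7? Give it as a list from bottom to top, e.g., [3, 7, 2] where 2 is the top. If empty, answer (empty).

After op 1 (RCL M3): stack=[0] mem=[0,0,0,0]
After op 2 (dup): stack=[0,0] mem=[0,0,0,0]
After op 3 (dup): stack=[0,0,0] mem=[0,0,0,0]
After op 4 (swap): stack=[0,0,0] mem=[0,0,0,0]
After op 5 (STO M3): stack=[0,0] mem=[0,0,0,0]
After op 6 (dup): stack=[0,0,0] mem=[0,0,0,0]
After op 7 (RCL M3): stack=[0,0,0,0] mem=[0,0,0,0]

[0, 0, 0, 0]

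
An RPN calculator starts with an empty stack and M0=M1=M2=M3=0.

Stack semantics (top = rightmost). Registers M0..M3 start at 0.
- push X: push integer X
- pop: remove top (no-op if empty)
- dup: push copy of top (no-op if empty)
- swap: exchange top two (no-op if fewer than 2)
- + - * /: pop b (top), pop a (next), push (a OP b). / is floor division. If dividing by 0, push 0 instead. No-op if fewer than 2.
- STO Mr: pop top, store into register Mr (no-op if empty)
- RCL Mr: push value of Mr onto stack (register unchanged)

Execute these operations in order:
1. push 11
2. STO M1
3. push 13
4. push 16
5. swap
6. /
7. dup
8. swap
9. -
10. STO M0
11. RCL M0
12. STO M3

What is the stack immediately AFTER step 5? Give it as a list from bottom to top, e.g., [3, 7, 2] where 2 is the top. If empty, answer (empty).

After op 1 (push 11): stack=[11] mem=[0,0,0,0]
After op 2 (STO M1): stack=[empty] mem=[0,11,0,0]
After op 3 (push 13): stack=[13] mem=[0,11,0,0]
After op 4 (push 16): stack=[13,16] mem=[0,11,0,0]
After op 5 (swap): stack=[16,13] mem=[0,11,0,0]

[16, 13]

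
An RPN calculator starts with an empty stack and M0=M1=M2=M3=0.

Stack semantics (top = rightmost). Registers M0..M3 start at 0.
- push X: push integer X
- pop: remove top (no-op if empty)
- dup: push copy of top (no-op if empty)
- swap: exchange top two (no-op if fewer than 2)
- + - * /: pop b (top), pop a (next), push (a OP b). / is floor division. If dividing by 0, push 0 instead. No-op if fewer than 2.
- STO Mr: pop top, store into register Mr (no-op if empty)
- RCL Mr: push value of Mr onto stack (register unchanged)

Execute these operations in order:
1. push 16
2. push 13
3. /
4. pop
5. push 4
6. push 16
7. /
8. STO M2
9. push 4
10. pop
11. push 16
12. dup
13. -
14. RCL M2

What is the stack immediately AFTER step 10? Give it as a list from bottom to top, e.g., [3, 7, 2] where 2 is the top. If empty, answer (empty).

After op 1 (push 16): stack=[16] mem=[0,0,0,0]
After op 2 (push 13): stack=[16,13] mem=[0,0,0,0]
After op 3 (/): stack=[1] mem=[0,0,0,0]
After op 4 (pop): stack=[empty] mem=[0,0,0,0]
After op 5 (push 4): stack=[4] mem=[0,0,0,0]
After op 6 (push 16): stack=[4,16] mem=[0,0,0,0]
After op 7 (/): stack=[0] mem=[0,0,0,0]
After op 8 (STO M2): stack=[empty] mem=[0,0,0,0]
After op 9 (push 4): stack=[4] mem=[0,0,0,0]
After op 10 (pop): stack=[empty] mem=[0,0,0,0]

(empty)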